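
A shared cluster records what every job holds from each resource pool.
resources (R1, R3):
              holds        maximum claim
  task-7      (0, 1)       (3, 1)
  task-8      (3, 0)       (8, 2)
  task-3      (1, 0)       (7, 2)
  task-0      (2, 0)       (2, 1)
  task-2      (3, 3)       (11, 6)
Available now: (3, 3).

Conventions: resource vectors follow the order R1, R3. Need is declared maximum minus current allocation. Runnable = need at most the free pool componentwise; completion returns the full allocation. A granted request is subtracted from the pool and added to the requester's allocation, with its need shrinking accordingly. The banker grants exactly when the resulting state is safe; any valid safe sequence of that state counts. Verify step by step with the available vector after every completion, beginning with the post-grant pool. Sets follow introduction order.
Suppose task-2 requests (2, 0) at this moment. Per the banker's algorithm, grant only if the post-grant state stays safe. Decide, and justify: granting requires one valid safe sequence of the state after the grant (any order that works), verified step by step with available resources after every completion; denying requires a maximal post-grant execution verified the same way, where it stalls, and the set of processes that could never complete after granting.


DENY: after the grant no complete ordering would exist.
Key observation: even finishing task-0, task-7 leaves just (3, 4) free — too little R1 for any of the remaining processes.
After a pretend grant, a maximal execution: task-0, task-7 — then nothing else fits. Walking it through:
  pool = (1, 3)
  task-0 needs (0, 1) <= (1, 3) -> finishes; pool += (2, 0) = (3, 3)
  task-7 needs (3, 0) <= (3, 3) -> finishes; pool += (0, 1) = (3, 4)
  blocked: task-8 wants (5, 2), pool (3, 4) — not enough R1
  blocked: task-3 wants (6, 2), pool (3, 4) — not enough R1
  blocked: task-2 wants (6, 3), pool (3, 4) — not enough R1
Processes that could never finish after the grant: task-8, task-3 and task-2.


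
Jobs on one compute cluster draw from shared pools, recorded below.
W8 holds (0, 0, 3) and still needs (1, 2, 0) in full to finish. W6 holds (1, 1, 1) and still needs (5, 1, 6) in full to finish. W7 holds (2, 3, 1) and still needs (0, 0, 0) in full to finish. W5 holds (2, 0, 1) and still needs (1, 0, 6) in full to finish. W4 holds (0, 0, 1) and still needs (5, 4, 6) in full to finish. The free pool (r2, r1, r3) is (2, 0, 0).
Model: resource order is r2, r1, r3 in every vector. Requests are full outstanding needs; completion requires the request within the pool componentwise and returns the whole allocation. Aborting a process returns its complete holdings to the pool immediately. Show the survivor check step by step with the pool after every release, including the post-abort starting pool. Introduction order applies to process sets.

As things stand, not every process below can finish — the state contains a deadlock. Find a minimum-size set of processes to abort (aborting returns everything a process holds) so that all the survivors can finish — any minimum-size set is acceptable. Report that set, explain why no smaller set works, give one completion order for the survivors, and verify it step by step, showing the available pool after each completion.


The answer: abort W6 and W5.
Key observation: the returned (3, 1, 2) from W6 and W5 is what brings W4 — unrunnable before, under any order — into play at step 3.
Why nothing smaller works — every single abort fails: W8 alone leaves W6 blocked (short on r2 and r3); W6 alone leaves W5 blocked (short on r3); W7 alone leaves W6 blocked (short on r2 and r3); W5 alone leaves W6 blocked (short on r3); W4 alone leaves W6 blocked (short on r2 and r3).
The survivors complete as W7, W8, W4. Verifying each step (starting from the post-abort pool):
  pool = (5, 1, 2)
  run W7 (needs (0, 0, 0), free (5, 1, 2)); after release of (2, 3, 1) the pool is (7, 4, 3)
  run W8 (needs (1, 2, 0), free (7, 4, 3)); after release of (0, 0, 3) the pool is (7, 4, 6)
  run W4 (needs (5, 4, 6), free (7, 4, 6)); after release of (0, 0, 1) the pool is (7, 4, 7)


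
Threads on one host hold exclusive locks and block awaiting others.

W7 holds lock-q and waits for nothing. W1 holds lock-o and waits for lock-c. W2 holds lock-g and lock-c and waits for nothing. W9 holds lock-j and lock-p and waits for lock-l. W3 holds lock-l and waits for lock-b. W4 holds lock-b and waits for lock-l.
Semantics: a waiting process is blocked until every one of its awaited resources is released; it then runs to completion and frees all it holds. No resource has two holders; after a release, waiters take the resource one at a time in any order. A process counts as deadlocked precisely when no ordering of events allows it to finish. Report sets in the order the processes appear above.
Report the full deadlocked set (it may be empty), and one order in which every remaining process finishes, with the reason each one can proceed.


The deadlocked set is W9, W3 and W4.
Key observation: the waits loop around W3 -> W4 -> W3 with no way out; W9 waits into the deadlock from upstream.
A valid finishing order for the others: W2, W7, W1.
Walking it through:
  run W2 (it waits on nothing); releases lock-g and lock-c
  run W7 (it waits on nothing); releases lock-q
  W1 waits on lock-c — all released -> runs and releases lock-o


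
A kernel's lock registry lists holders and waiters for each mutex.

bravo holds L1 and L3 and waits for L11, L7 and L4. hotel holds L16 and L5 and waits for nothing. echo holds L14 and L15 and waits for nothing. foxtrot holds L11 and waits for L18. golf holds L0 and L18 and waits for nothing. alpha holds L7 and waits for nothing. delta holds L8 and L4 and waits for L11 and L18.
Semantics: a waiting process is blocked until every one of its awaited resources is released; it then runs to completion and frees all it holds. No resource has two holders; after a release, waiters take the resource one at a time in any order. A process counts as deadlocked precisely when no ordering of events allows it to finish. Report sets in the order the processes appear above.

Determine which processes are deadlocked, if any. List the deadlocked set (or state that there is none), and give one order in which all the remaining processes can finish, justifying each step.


Nothing here is deadlocked.
Key observation: no waiting chain loops back on itself — every chain ends at a process that waits on nothing, so everyone eventually runs.
The rest can finish in the order echo, golf, hotel, foxtrot, alpha, delta, bravo.
Verifying each step:
  echo: no waits; runs immediately, freeing L14 and L15
  golf: no waits; runs immediately, freeing L0 and L18
  hotel: no waits; runs immediately, freeing L16 and L5
  foxtrot: everything it awaited (L18) is free; runs, freeing L11
  alpha: no waits; runs immediately, freeing L7
  delta: everything it awaited (L11 and L18) is free; runs, freeing L8 and L4
  bravo: everything it awaited (L11, L7 and L4) is free; runs, freeing L1 and L3


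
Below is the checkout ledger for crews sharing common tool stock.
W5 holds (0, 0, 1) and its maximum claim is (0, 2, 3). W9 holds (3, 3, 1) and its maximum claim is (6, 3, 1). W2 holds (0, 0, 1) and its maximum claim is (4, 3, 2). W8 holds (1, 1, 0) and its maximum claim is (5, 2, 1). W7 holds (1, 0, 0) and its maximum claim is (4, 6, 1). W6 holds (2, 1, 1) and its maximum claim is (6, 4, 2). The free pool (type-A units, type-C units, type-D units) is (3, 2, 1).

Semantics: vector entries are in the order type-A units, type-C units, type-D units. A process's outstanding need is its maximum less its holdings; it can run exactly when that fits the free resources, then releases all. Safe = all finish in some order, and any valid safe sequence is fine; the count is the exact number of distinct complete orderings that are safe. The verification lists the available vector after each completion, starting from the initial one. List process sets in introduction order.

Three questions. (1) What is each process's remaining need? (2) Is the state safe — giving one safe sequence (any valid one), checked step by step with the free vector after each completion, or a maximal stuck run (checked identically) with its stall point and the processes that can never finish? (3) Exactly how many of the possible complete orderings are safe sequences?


(1) Outstanding need per process (order type-A units, type-C units, type-D units):
  W5: (0, 2, 2)
  W9: (3, 0, 0)
  W2: (4, 3, 1)
  W8: (4, 1, 1)
  W7: (3, 6, 1)
  W6: (4, 3, 1)
(2) SAFE. One safe sequence: W9, W2, W6, W7, W5, W8.
Key observation: at W9 the run first touches a limit — (3, 0, 0) against (3, 2, 1), exact on a resource it actually requests.
Step-by-step check:
  pool = (3, 2, 1)
  W9: need (3, 0, 0) fits (3, 2, 1); releases (3, 3, 1), pool now (6, 5, 2)
  W2: need (4, 3, 1) fits (6, 5, 2); releases (0, 0, 1), pool now (6, 5, 3)
  W6: need (4, 3, 1) fits (6, 5, 3); releases (2, 1, 1), pool now (8, 6, 4)
  W7: need (3, 6, 1) fits (8, 6, 4); releases (1, 0, 0), pool now (9, 6, 4)
  W5: need (0, 2, 2) fits (9, 6, 4); releases (0, 0, 1), pool now (9, 6, 5)
  W8: need (4, 1, 1) fits (9, 6, 5); releases (1, 1, 0), pool now (10, 7, 5)
(3) The exact count: 80 of the possible complete orderings are safe sequences.


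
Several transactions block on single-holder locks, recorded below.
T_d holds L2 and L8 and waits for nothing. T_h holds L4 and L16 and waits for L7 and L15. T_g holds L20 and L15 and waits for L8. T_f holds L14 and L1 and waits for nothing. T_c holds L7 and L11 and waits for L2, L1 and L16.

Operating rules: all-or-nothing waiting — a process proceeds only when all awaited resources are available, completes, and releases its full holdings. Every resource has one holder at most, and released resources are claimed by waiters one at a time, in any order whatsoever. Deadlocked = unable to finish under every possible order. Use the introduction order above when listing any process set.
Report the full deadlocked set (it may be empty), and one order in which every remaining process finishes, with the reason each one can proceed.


Deadlocked: T_h and T_c.
Key observation: the waits loop around T_h -> T_c -> T_h with no way out; no other process is dragged down with it.
The rest can finish in the order T_d, T_f, T_g.
Check, step by step:
  T_d: no waits; runs immediately, freeing L2 and L8
  T_f: no waits; runs immediately, freeing L14 and L1
  T_g waits on L8 — all released -> runs and releases L20 and L15


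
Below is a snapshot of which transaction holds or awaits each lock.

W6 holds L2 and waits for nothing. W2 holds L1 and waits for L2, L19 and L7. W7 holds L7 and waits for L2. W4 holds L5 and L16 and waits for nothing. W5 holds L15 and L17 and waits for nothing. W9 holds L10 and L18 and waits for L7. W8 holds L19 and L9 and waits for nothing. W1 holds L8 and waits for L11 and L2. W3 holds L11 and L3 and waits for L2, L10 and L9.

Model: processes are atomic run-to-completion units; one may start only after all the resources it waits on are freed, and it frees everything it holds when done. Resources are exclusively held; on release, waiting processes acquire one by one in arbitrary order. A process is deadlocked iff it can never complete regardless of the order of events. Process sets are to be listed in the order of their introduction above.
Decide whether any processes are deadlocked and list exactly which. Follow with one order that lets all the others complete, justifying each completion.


The deadlocked set is empty.
Key observation: the waits form no ring: some process can always run, and its releases unblock the others one by one.
A valid finishing order for the others: W5, W6, W8, W4, W7, W9, W3, W1, W2.
Step-by-step check:
  run W5 (it waits on nothing); releases L15 and L17
  run W6 (it waits on nothing); releases L2
  run W8 (it waits on nothing); releases L19 and L9
  run W4 (it waits on nothing); releases L5 and L16
  run W7 (all its waits — L2 — are resolved); releases L7
  run W9 (all its waits — L7 — are resolved); releases L10 and L18
  run W3 (all its waits — L2, L10 and L9 — are resolved); releases L11 and L3
  run W1 (all its waits — L11 and L2 — are resolved); releases L8
  run W2 (all its waits — L2, L19 and L7 — are resolved); releases L1


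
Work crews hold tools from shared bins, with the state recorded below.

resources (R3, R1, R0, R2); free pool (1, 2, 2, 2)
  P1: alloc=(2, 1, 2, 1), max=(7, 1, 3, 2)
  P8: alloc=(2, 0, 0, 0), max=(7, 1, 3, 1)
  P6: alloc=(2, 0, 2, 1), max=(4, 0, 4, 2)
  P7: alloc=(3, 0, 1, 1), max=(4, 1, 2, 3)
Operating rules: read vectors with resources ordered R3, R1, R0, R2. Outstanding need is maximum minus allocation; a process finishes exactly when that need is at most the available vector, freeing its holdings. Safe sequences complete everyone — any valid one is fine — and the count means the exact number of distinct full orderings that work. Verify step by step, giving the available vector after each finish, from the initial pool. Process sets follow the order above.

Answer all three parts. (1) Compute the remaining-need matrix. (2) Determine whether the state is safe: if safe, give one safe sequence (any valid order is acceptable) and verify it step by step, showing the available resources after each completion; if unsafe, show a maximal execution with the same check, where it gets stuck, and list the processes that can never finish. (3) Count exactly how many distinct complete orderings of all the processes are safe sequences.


(1) Remaining need (order R3, R1, R0, R2):
  P1: (5, 0, 1, 1)
  P8: (5, 1, 3, 1)
  P6: (2, 0, 2, 1)
  P7: (1, 1, 1, 2)
(2) SAFE. One safe sequence: P7, P6, P8, P1.
Key observation: at P7 the run first touches a limit — (1, 1, 1, 2) against (1, 2, 2, 2), exact on a resource it actually requests.
Check, step by step:
  pool = (1, 2, 2, 2)
  P7: need (1, 1, 1, 2) fits (1, 2, 2, 2); releases (3, 0, 1, 1), pool now (4, 2, 3, 3)
  P6: need (2, 0, 2, 1) fits (4, 2, 3, 3); releases (2, 0, 2, 1), pool now (6, 2, 5, 4)
  P8: need (5, 1, 3, 1) fits (6, 2, 5, 4); releases (2, 0, 0, 0), pool now (8, 2, 5, 4)
  P1: need (5, 0, 1, 1) fits (8, 2, 5, 4); releases (2, 1, 2, 1), pool now (10, 3, 7, 5)
(3) The exact count: 2 of the possible complete orderings are safe sequences.


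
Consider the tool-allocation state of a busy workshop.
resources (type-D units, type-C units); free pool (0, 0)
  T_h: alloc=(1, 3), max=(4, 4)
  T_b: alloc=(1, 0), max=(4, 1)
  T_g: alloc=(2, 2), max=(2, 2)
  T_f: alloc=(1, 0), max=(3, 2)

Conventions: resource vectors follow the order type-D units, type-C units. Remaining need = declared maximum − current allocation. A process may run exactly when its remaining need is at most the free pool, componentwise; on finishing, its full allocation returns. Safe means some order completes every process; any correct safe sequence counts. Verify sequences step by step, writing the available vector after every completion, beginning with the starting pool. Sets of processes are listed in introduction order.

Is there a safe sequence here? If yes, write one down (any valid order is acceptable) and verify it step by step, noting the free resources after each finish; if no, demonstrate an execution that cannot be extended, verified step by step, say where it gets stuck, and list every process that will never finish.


SAFE. One safe sequence: T_g, T_f, T_h, T_b.
Key observation: T_f is the earliest step where a requested resource binds exactly: need (2, 2), pool (2, 2) at its turn.
Check, step by step:
  pool = (0, 0)
  T_g: need (0, 0) fits (0, 0); releases (2, 2), pool now (2, 2)
  T_f: need (2, 2) fits (2, 2); releases (1, 0), pool now (3, 2)
  T_h: need (3, 1) fits (3, 2); releases (1, 3), pool now (4, 5)
  T_b: need (3, 1) fits (4, 5); releases (1, 0), pool now (5, 5)


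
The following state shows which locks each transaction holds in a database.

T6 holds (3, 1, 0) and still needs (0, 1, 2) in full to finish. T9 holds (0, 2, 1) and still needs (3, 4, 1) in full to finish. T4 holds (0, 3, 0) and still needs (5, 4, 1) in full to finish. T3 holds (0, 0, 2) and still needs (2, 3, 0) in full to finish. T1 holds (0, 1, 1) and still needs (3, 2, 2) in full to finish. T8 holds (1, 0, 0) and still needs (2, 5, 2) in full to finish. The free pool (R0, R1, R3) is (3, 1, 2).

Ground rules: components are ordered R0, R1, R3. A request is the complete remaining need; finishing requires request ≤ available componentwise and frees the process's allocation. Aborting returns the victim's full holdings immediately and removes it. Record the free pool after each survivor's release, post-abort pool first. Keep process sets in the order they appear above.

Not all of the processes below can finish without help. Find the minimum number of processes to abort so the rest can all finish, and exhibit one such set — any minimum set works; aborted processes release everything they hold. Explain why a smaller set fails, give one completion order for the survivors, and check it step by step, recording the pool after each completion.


Minimum abort set: T4.
Key observation: no ordering could ever have run T9 before the abort of T4; with (0, 3, 0) back in the pool it fits at step 1.
Why nothing smaller works: aborting no one leaves the state deadlocked as given.
Survivors finish in the order: T9, T3, T8, T6, T1. Verifying each step (pool after the aborts first):
  pool = (3, 4, 2)
  T9: need (3, 4, 1) fits (3, 4, 2); releases (0, 2, 1), pool now (3, 6, 3)
  T3: need (2, 3, 0) fits (3, 6, 3); releases (0, 0, 2), pool now (3, 6, 5)
  T8: need (2, 5, 2) fits (3, 6, 5); releases (1, 0, 0), pool now (4, 6, 5)
  T6: need (0, 1, 2) fits (4, 6, 5); releases (3, 1, 0), pool now (7, 7, 5)
  T1: need (3, 2, 2) fits (7, 7, 5); releases (0, 1, 1), pool now (7, 8, 6)


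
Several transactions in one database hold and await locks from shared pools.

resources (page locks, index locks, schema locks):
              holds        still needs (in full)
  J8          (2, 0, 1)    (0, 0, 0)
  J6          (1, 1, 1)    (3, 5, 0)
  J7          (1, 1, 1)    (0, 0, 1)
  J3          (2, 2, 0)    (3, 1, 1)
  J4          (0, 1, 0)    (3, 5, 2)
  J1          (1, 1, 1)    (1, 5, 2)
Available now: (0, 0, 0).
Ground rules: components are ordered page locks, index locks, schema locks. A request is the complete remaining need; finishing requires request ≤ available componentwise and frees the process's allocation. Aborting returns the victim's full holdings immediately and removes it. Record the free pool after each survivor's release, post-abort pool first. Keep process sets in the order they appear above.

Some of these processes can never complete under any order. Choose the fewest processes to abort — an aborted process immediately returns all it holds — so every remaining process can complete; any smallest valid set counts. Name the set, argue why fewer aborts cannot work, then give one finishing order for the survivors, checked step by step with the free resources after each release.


Minimum abort set: J6 and J4.
Key observation: before aborting J6 and J4, J1 was permanently blocked — no order could ever run it; afterwards it completes at step 4.
Minimality, checking each single-abort alternative: J8 alone leaves J6 blocked (short on index locks); J6 alone leaves J4 blocked (short on index locks); J7 alone leaves J6 blocked (short on index locks); J3 alone leaves J6 blocked (short on index locks); J4 alone leaves J6 blocked (short on index locks); J1 alone leaves J6 blocked (short on index locks).
One survivor order: J7, J8, J3, J1. Check, step by step (post-abort pool first):
  pool = (1, 2, 1)
  J7: need (0, 0, 1) fits (1, 2, 1); releases (1, 1, 1), pool now (2, 3, 2)
  J8: need (0, 0, 0) fits (2, 3, 2); releases (2, 0, 1), pool now (4, 3, 3)
  J3: need (3, 1, 1) fits (4, 3, 3); releases (2, 2, 0), pool now (6, 5, 3)
  J1: need (1, 5, 2) fits (6, 5, 3); releases (1, 1, 1), pool now (7, 6, 4)


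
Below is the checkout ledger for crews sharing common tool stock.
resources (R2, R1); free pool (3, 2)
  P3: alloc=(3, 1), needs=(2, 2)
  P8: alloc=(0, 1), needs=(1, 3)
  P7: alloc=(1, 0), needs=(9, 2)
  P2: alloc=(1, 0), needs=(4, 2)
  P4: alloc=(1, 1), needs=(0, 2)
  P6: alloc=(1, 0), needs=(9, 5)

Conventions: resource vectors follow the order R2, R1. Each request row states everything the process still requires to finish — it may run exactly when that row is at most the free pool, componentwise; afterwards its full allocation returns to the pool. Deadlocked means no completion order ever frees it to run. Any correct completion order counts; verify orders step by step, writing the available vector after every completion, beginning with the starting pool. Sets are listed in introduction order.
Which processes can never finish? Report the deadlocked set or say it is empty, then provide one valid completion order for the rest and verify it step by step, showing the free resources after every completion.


Deadlocked: P7 and P6.
Key observation: R2 is the bottleneck — with P4, P2, P8, P3 done the pool holds (8, 5), short of every remaining need.
A valid finishing order for the others: P4, P2, P8, P3. Check, step by step:
  pool = (3, 2)
  P4: need (0, 2) fits (3, 2); releases (1, 1), pool now (4, 3)
  P2: need (4, 2) fits (4, 3); releases (1, 0), pool now (5, 3)
  P8: need (1, 3) fits (5, 3); releases (0, 1), pool now (5, 4)
  P3: need (2, 2) fits (5, 4); releases (3, 1), pool now (8, 5)
The blocked processes can never fit:
  P7 still needs (9, 2) but only (8, 5) is free — short on R2
  P6 still needs (9, 5) but only (8, 5) is free — short on R2


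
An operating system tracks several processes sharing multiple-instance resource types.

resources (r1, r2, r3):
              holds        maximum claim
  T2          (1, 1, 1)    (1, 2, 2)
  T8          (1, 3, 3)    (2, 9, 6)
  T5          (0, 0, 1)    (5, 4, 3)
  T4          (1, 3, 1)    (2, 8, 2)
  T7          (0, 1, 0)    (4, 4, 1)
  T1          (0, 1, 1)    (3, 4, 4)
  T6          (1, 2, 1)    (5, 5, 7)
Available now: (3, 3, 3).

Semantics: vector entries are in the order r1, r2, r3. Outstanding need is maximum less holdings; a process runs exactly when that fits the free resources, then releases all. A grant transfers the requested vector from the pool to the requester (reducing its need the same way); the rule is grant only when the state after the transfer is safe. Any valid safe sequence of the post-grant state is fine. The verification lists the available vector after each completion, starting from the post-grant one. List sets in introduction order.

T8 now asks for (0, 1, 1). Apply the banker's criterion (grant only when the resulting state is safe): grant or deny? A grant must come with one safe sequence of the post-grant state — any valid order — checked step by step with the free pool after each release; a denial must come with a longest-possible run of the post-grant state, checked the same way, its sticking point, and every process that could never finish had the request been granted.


GRANT. The post-grant state is safe; one safe sequence: T2, T1, T7, T8, T5, T6, T4.
Key observation: post-grant, (3, 2, 2) remains, and an order beginning with T2 completes everyone.
Check on the post-grant state, step by step:
  pool = (3, 2, 2)
  run T2 (needs (0, 1, 1), free (3, 2, 2)); after release of (1, 1, 1) the pool is (4, 3, 3)
  run T1 (needs (3, 3, 3), free (4, 3, 3)); after release of (0, 1, 1) the pool is (4, 4, 4)
  run T7 (needs (4, 3, 1), free (4, 4, 4)); after release of (0, 1, 0) the pool is (4, 5, 4)
  run T8 (needs (1, 5, 2), free (4, 5, 4)); after release of (1, 4, 4) the pool is (5, 9, 8)
  run T5 (needs (5, 4, 2), free (5, 9, 8)); after release of (0, 0, 1) the pool is (5, 9, 9)
  run T6 (needs (4, 3, 6), free (5, 9, 9)); after release of (1, 2, 1) the pool is (6, 11, 10)
  run T4 (needs (1, 5, 1), free (6, 11, 10)); after release of (1, 3, 1) the pool is (7, 14, 11)


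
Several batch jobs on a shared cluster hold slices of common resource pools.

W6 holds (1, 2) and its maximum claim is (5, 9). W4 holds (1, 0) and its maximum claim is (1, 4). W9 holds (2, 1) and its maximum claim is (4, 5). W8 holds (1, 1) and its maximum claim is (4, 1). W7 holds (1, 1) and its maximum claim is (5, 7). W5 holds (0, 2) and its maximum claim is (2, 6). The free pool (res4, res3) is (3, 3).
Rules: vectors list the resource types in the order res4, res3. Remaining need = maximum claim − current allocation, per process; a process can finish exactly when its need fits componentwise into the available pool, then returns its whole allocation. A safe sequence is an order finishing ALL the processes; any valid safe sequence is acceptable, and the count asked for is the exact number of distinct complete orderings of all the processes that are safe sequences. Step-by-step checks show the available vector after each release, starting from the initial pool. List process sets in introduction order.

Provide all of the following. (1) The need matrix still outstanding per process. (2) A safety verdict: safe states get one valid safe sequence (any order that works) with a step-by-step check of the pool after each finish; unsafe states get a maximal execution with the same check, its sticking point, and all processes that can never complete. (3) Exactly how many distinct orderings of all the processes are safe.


(1) Remaining need (order res4, res3):
  W6: (4, 7)
  W4: (0, 4)
  W9: (2, 4)
  W8: (3, 0)
  W7: (4, 6)
  W5: (2, 4)
(2) SAFE — a valid safe sequence is W8, W5, W7, W6, W9, W4.
Key observation: W8 marks the first exact bind of the order: its need (3, 0) fits the free (3, 3) with zero slack on a requested resource.
Step-by-step check:
  pool = (3, 3)
  W8: need (3, 0) fits (3, 3); releases (1, 1), pool now (4, 4)
  W5: need (2, 4) fits (4, 4); releases (0, 2), pool now (4, 6)
  W7: need (4, 6) fits (4, 6); releases (1, 1), pool now (5, 7)
  W6: need (4, 7) fits (5, 7); releases (1, 2), pool now (6, 9)
  W9: need (2, 4) fits (6, 9); releases (2, 1), pool now (8, 10)
  W4: need (0, 4) fits (8, 10); releases (1, 0), pool now (9, 10)
(3) The exact count: 30 of the possible complete orderings are safe sequences.


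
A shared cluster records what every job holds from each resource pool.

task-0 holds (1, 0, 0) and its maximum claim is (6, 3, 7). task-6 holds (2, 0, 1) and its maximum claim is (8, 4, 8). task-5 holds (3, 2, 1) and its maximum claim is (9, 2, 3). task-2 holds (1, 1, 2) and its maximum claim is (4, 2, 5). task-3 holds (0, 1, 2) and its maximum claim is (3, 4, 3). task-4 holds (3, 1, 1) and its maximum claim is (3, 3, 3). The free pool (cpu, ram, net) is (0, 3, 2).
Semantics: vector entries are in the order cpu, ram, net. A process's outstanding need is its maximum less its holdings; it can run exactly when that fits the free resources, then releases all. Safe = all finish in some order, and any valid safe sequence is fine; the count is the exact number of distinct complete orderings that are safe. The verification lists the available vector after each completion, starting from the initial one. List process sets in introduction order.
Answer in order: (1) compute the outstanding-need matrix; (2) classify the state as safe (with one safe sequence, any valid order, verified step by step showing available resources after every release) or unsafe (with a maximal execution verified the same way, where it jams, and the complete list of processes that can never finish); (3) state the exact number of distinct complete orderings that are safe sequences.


(1) Outstanding need per process (order cpu, ram, net):
  task-0: (5, 3, 7)
  task-6: (6, 4, 7)
  task-5: (6, 0, 2)
  task-2: (3, 1, 3)
  task-3: (3, 3, 1)
  task-4: (0, 2, 2)
(2) UNSAFE — no complete ordering exists.
Key observation: no order helps: past task-4, task-2, task-3, the free pool tops out at (4, 6, 7), below what each blocked process needs in cpu.
Going as far as possible: task-4, task-2, task-3; after that, nothing fits. Step-by-step check:
  pool = (0, 3, 2)
  task-4: need (0, 2, 2) fits (0, 3, 2); releases (3, 1, 1), pool now (3, 4, 3)
  task-2: need (3, 1, 3) fits (3, 4, 3); releases (1, 1, 2), pool now (4, 5, 5)
  task-3: need (3, 3, 1) fits (4, 5, 5); releases (0, 1, 2), pool now (4, 6, 7)
  task-0 still needs (5, 3, 7) but only (4, 6, 7) is free — short on cpu
  task-6 still needs (6, 4, 7) but only (4, 6, 7) is free — short on cpu
  task-5 still needs (6, 0, 2) but only (4, 6, 7) is free — short on cpu
Permanently blocked: task-0, task-6 and task-5.
(3) Precisely 0 of the possible complete orderings are safe sequences.


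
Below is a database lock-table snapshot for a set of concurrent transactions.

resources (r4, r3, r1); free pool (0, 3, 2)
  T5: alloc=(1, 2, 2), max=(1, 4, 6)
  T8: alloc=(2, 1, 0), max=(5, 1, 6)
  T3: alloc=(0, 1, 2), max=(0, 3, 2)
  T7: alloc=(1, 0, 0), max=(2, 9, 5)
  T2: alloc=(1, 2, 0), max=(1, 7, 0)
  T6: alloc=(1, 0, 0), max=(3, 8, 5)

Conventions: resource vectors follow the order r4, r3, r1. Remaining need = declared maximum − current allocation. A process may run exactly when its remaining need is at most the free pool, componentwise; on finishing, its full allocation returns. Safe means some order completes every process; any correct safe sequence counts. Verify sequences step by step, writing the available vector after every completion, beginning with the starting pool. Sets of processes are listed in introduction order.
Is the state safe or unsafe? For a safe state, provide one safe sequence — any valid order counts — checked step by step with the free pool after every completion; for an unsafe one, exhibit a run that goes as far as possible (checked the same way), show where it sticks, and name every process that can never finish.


SAFE, for example via the order T3, T5, T2, T6, T8, T7.
Key observation: the order's first zero-slack moment is T5 ((0, 2, 4) needed, (0, 4, 4) free — a requested resource with nothing to spare).
Step-by-step check:
  pool = (0, 3, 2)
  run T3 (needs (0, 2, 0), free (0, 3, 2)); after release of (0, 1, 2) the pool is (0, 4, 4)
  run T5 (needs (0, 2, 4), free (0, 4, 4)); after release of (1, 2, 2) the pool is (1, 6, 6)
  run T2 (needs (0, 5, 0), free (1, 6, 6)); after release of (1, 2, 0) the pool is (2, 8, 6)
  run T6 (needs (2, 8, 5), free (2, 8, 6)); after release of (1, 0, 0) the pool is (3, 8, 6)
  run T8 (needs (3, 0, 6), free (3, 8, 6)); after release of (2, 1, 0) the pool is (5, 9, 6)
  run T7 (needs (1, 9, 5), free (5, 9, 6)); after release of (1, 0, 0) the pool is (6, 9, 6)


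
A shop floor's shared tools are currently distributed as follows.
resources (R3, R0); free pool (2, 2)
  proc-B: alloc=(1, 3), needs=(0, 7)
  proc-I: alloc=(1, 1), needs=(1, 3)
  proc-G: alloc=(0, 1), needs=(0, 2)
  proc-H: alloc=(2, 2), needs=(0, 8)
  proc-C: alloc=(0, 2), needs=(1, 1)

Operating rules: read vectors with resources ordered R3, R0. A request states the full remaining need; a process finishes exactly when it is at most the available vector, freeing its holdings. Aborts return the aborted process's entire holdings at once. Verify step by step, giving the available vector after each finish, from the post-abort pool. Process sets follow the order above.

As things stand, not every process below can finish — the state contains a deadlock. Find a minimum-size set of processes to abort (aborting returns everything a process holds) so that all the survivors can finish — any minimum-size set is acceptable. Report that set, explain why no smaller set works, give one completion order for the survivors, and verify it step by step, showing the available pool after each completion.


Minimum abort set: proc-B.
Key observation: aborting proc-B returns (1, 3), and proc-H — hopeless before — runs at step 3 with the returned capacity in the pool.
Why nothing smaller works: aborting no one leaves the state deadlocked as given.
Survivors finish in the order: proc-G, proc-C, proc-H, proc-I. Check, step by step (pool after the aborts first):
  pool = (3, 5)
  proc-G needs (0, 2) <= (3, 5) -> finishes; pool += (0, 1) = (3, 6)
  proc-C needs (1, 1) <= (3, 6) -> finishes; pool += (0, 2) = (3, 8)
  proc-H needs (0, 8) <= (3, 8) -> finishes; pool += (2, 2) = (5, 10)
  proc-I needs (1, 3) <= (5, 10) -> finishes; pool += (1, 1) = (6, 11)


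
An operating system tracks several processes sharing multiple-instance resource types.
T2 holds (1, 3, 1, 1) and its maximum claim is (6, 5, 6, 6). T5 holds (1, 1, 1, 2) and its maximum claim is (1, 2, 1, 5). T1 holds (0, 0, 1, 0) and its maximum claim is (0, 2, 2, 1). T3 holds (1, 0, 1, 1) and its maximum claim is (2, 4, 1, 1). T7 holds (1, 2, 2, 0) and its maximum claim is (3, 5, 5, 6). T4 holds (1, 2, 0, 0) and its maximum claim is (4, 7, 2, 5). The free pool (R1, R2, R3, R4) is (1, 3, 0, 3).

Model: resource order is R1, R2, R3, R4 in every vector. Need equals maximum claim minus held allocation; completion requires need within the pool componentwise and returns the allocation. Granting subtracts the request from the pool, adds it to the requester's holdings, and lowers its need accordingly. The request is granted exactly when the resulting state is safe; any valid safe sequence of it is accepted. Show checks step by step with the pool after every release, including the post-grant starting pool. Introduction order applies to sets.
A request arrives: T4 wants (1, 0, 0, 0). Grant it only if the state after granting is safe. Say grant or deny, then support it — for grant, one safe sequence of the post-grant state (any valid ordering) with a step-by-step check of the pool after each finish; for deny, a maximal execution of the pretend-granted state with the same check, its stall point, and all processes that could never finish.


GRANT — the state after the grant stays safe, e.g. via T5, T3, T1, T7, T4, T2.
Key observation: even at the reduced pool (0, 3, 0, 3), T5 fits immediately, so safety survives the grant.
Verifying the post-grant state step by step:
  pool = (0, 3, 0, 3)
  T5 needs (0, 1, 0, 3) <= (0, 3, 0, 3) -> finishes; pool += (1, 1, 1, 2) = (1, 4, 1, 5)
  T3 needs (1, 4, 0, 0) <= (1, 4, 1, 5) -> finishes; pool += (1, 0, 1, 1) = (2, 4, 2, 6)
  T1 needs (0, 2, 1, 1) <= (2, 4, 2, 6) -> finishes; pool += (0, 0, 1, 0) = (2, 4, 3, 6)
  T7 needs (2, 3, 3, 6) <= (2, 4, 3, 6) -> finishes; pool += (1, 2, 2, 0) = (3, 6, 5, 6)
  T4 needs (2, 5, 2, 5) <= (3, 6, 5, 6) -> finishes; pool += (2, 2, 0, 0) = (5, 8, 5, 6)
  T2 needs (5, 2, 5, 5) <= (5, 8, 5, 6) -> finishes; pool += (1, 3, 1, 1) = (6, 11, 6, 7)


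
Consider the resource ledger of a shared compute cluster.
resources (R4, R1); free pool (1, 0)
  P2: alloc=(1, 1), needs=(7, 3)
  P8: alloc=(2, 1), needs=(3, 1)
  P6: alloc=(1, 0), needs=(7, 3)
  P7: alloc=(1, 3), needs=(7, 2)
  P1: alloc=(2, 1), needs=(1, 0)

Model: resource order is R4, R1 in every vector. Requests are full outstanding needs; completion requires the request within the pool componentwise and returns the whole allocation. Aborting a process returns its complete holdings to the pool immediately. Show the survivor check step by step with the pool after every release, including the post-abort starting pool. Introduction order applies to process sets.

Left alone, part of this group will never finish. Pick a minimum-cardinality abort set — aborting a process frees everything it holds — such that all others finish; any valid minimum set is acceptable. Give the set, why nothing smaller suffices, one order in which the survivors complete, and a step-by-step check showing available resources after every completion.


The answer: abort P6 and P7.
Key observation: aborting P6 and P7 returns (2, 3), and P2 — hopeless before — runs at step 3 with the returned capacity in the pool.
Minimality, checking each single-abort alternative: P2 alone leaves P6 blocked (short on R4); P8 alone leaves P2 blocked (short on R4 and R1); P6 alone leaves P2 blocked (short on R4 and R1); P7 alone leaves P2 blocked (short on R4); P1 alone leaves P2 blocked (short on R4 and R1).
Survivors finish in the order: P8, P1, P2. Step-by-step check (pool after the aborts first):
  pool = (3, 3)
  P8: need (3, 1) fits (3, 3); releases (2, 1), pool now (5, 4)
  P1: need (1, 0) fits (5, 4); releases (2, 1), pool now (7, 5)
  P2: need (7, 3) fits (7, 5); releases (1, 1), pool now (8, 6)


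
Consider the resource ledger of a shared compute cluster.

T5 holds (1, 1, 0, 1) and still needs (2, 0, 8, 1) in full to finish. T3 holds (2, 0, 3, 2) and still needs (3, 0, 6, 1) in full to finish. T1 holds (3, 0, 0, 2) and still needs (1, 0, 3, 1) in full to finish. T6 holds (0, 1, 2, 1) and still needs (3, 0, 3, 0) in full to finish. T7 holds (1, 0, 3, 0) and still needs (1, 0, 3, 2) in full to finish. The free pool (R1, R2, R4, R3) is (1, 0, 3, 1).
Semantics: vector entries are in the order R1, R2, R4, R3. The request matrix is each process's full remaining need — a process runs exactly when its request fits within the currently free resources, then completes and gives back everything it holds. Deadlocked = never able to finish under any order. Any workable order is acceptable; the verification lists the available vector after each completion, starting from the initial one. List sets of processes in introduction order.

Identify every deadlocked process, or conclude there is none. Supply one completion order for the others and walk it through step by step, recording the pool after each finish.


Nothing here is deadlocked.
Key observation: there is always a runnable process — T1 first — so the state unwinds completely.
The rest can finish in the order T1, T6, T7, T3, T5. Step-by-step check:
  pool = (1, 0, 3, 1)
  run T1 (needs (1, 0, 3, 1), free (1, 0, 3, 1)); after release of (3, 0, 0, 2) the pool is (4, 0, 3, 3)
  run T6 (needs (3, 0, 3, 0), free (4, 0, 3, 3)); after release of (0, 1, 2, 1) the pool is (4, 1, 5, 4)
  run T7 (needs (1, 0, 3, 2), free (4, 1, 5, 4)); after release of (1, 0, 3, 0) the pool is (5, 1, 8, 4)
  run T3 (needs (3, 0, 6, 1), free (5, 1, 8, 4)); after release of (2, 0, 3, 2) the pool is (7, 1, 11, 6)
  run T5 (needs (2, 0, 8, 1), free (7, 1, 11, 6)); after release of (1, 1, 0, 1) the pool is (8, 2, 11, 7)


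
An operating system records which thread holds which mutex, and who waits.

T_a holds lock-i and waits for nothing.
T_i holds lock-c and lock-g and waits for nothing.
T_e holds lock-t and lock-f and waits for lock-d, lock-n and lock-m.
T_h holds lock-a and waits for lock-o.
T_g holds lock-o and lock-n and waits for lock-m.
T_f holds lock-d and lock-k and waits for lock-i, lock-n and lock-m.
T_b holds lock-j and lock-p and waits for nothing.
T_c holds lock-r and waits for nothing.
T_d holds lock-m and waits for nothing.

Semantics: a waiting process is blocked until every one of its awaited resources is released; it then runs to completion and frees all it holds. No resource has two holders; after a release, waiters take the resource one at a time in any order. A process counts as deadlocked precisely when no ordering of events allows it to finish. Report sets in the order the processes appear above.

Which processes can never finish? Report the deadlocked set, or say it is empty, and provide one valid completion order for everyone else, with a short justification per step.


Nothing here is deadlocked.
Key observation: there is no circular wait here — follow any chain and it reaches a process that is free to run now.
One completion order for the rest: T_d, T_g, T_a, T_c, T_f, T_i, T_h, T_b, T_e.
Verifying each step:
  run T_d (it waits on nothing); releases lock-m
  T_g: everything it awaited (lock-m) is free; runs, freeing lock-o and lock-n
  run T_a (it waits on nothing); releases lock-i
  run T_c (it waits on nothing); releases lock-r
  T_f: everything it awaited (lock-i, lock-n and lock-m) is free; runs, freeing lock-d and lock-k
  run T_i (it waits on nothing); releases lock-c and lock-g
  T_h: everything it awaited (lock-o) is free; runs, freeing lock-a
  run T_b (it waits on nothing); releases lock-j and lock-p
  T_e: everything it awaited (lock-d, lock-n and lock-m) is free; runs, freeing lock-t and lock-f


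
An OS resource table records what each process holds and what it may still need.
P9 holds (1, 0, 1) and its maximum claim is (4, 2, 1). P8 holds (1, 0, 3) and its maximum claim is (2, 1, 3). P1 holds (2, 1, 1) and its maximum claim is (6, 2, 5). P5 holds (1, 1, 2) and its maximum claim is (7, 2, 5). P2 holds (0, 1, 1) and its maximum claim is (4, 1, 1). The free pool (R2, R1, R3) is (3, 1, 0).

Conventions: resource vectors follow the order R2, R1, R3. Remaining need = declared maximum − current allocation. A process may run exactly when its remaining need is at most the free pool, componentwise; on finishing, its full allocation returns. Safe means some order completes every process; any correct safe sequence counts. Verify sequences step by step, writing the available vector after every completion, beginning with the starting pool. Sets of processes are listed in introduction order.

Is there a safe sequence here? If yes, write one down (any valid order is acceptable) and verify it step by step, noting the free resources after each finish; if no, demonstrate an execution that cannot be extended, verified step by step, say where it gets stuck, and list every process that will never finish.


The state is SAFE; one workable sequence: P8, P2, P1, P9, P5.
Key observation: reading the order forward, P8 is the first process whose need (1, 1, 0) meets the free pool (3, 1, 0) exactly on a resource it requests.
Walking it through:
  pool = (3, 1, 0)
  run P8 (needs (1, 1, 0), free (3, 1, 0)); after release of (1, 0, 3) the pool is (4, 1, 3)
  run P2 (needs (4, 0, 0), free (4, 1, 3)); after release of (0, 1, 1) the pool is (4, 2, 4)
  run P1 (needs (4, 1, 4), free (4, 2, 4)); after release of (2, 1, 1) the pool is (6, 3, 5)
  run P9 (needs (3, 2, 0), free (6, 3, 5)); after release of (1, 0, 1) the pool is (7, 3, 6)
  run P5 (needs (6, 1, 3), free (7, 3, 6)); after release of (1, 1, 2) the pool is (8, 4, 8)
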